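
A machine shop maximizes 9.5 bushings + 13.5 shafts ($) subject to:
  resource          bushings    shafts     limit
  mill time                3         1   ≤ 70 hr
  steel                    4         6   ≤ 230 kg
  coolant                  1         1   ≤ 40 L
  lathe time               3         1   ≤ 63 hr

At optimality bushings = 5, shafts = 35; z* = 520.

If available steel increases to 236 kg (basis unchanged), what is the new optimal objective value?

At the optimum: mill time uses 50 of 70 (slack = 20); steel uses 230 of 230 (binding); coolant uses 40 of 40 (binding); lathe time uses 50 of 63 (slack = 13).
Slack constraints have shadow price 0 (complementary slackness).
Dual feasibility on the basic columns requires 4·y_steel + 1·y_coolant = 9.5, 6·y_steel + 1·y_coolant = 13.5.
→ y_steel = 2 and y_coolant = 1.5.
Δz = y_steel·Δb = 2 × (6) = 12, so new z* = 520 + 12 = 532.

532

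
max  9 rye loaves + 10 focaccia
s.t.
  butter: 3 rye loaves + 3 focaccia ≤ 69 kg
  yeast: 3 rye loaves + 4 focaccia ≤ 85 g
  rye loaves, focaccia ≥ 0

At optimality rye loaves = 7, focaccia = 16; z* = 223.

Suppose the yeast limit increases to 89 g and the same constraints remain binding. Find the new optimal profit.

Both butter and yeast are binding at x*.
Dual feasibility on the basic columns requires 3·y_butter + 3·y_yeast = 9, 3·y_butter + 4·y_yeast = 10.
→ y_butter = 2 and y_yeast = 1.
Δz = y_yeast·Δb = 1 × (4) = 4, so new z* = 223 + 4 = 227.

227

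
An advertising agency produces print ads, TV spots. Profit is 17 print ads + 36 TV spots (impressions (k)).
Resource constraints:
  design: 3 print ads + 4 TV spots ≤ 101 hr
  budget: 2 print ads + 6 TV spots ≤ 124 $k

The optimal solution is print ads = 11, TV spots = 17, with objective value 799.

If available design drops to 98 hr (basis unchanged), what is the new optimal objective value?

Check each constraint at x*: design 101/101 (tight); budget 124/124 (tight).
From A_Bᵀ y = c: 3·y_design + 2·y_budget = 17; 4·y_design + 6·y_budget = 36.
→ y_design = 3 and y_budget = 4.
Δz = y_design·Δb = 3 × (-3) = -9, so new z* = 799 − 9 = 790.

790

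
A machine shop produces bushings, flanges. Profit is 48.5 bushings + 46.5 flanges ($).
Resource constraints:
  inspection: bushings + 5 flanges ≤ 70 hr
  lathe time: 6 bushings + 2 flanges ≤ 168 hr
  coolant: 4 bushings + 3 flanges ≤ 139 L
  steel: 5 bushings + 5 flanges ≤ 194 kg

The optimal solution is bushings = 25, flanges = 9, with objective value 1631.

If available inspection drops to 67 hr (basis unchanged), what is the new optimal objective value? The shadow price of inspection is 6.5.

Δb = -3, so new z* = 1631 + (6.5)·(-3) = 1631 − 19.5 = 1611.5.

1611.5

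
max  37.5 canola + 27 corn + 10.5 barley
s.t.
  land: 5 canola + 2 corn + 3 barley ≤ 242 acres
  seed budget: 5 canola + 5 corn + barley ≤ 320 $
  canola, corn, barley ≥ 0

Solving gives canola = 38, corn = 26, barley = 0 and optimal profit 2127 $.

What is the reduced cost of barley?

-4

Both land and seed budget are binding at x*.
From A_Bᵀ y = c: 5·y_land + 5·y_seed budget = 37.5; 2·y_land + 5·y_seed budget = 27.
This yields shadow prices y_land = 3.5, y_seed budget = 4.
Reduced cost of barley: c₃ − yᵀa₃ = 10.5 − (3.5·3 + 4·1) = 10.5 − 14.5 = -4.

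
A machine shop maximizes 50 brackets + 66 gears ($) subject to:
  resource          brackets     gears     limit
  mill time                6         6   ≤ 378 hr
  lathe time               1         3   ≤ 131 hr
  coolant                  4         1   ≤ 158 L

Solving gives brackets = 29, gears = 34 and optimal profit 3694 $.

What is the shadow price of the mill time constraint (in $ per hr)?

At the optimum: mill time uses 378 of 378 (binding); lathe time uses 131 of 131 (binding); coolant uses 150 of 158 (slack = 8).
Slack constraints have shadow price 0 (complementary slackness).
From A_Bᵀ y = c: 6·y_mill time + 1·y_lathe time = 50; 6·y_mill time + 3·y_lathe time = 66.
→ y_mill time = 7 and y_lathe time = 8.
Shadow price of mill time = 7.

7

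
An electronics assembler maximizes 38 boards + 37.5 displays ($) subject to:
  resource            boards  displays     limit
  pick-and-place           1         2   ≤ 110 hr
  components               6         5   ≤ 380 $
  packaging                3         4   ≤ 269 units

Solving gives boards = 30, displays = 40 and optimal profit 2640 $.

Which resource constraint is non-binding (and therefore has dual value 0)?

packaging

pick-and-place: 110/110 (binding)
components: 380/380 (binding)
packaging: 250/269 (slack 19)
By complementary slackness, a constraint with positive slack has shadow price 0 → packaging.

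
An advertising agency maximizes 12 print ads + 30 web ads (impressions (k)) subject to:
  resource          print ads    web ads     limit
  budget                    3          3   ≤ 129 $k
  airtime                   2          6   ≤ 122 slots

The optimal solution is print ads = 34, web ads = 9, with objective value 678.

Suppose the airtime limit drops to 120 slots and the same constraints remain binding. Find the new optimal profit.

Both budget and airtime are binding at x*.
From A_Bᵀ y = c: 3·y_budget + 2·y_airtime = 12; 3·y_budget + 6·y_airtime = 30.
This yields shadow prices y_budget = 1, y_airtime = 4.5.
Δz = y_airtime·Δb = 4.5 × (-2) = -9, so new z* = 678 − 9 = 669.

669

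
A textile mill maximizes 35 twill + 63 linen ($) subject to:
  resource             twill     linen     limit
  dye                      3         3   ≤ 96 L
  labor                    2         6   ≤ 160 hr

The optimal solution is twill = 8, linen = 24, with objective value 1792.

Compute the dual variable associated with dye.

Both dye and labor are binding at x*.
From A_Bᵀ y = c: 3·y_dye + 2·y_labor = 35; 3·y_dye + 6·y_labor = 63.
Solving: y_dye = 7, y_labor = 7.
Shadow price of dye = 7.

7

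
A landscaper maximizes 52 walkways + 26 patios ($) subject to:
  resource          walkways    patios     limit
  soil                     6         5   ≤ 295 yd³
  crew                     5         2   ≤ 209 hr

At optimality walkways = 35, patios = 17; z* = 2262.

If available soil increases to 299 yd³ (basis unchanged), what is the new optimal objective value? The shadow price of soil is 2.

Δb = 4, so new z* = 2262 + (2)·(4) = 2262 + 8 = 2270.

2270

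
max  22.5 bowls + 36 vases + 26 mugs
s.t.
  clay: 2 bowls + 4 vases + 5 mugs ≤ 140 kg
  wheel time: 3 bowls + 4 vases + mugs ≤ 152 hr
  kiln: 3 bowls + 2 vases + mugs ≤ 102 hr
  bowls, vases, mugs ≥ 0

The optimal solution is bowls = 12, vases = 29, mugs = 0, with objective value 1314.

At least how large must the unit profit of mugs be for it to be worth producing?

27

Binding: clay and wheel time. Non-binding: kiln (8 unused).
Slack constraints have shadow price 0 (complementary slackness).
The binding rows give the dual system: 2·y_clay + 3·y_wheel time = 22.5 and 4·y_clay + 4·y_wheel time = 36.
Solving: y_clay = 4.5, y_wheel time = 4.5.
mugs enters the basis when its profit ≥ yᵀa₃ = 4.5·5 + 4.5·1 = 27.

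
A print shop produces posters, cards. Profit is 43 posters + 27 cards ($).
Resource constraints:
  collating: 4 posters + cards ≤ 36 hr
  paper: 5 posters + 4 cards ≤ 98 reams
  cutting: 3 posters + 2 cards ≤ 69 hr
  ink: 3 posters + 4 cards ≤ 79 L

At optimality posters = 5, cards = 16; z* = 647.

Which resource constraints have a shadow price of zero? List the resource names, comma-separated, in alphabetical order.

cutting, paper

collating: 36/36 (binding)
paper: 89/98 (slack 9)
cutting: 47/69 (slack 22)
ink: 79/79 (binding)
By complementary slackness, a constraint with positive slack has shadow price 0 → cutting, paper.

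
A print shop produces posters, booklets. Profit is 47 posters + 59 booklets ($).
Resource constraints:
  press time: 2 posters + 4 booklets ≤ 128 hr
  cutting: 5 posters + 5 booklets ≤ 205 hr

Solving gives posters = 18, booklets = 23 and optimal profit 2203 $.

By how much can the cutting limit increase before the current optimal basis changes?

115

Binding constraints: press time, cutting. The basis is B = [[2,4],[5,5]] with det -10.
Per unit increase in cutting, x* moves by d = (0.4, -0.2).
The basis stays optimal until booklets reaches 0; allowable increase = 115 hr.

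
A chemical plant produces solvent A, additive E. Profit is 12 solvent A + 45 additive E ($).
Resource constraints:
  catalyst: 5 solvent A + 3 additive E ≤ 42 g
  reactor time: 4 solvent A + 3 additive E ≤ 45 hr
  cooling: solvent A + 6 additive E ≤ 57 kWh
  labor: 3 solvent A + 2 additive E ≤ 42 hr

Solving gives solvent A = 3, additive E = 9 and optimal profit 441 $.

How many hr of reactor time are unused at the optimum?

reactor time used = 4·3 + 3·9 = 39; slack = 45 − 39 = 6.

6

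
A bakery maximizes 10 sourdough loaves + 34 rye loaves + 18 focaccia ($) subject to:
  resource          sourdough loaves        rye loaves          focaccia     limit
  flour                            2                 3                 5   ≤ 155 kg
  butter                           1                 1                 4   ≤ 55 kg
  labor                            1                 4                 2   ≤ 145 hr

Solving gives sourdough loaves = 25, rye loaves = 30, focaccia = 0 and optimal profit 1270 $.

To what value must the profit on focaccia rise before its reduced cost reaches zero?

24

At the optimum: flour uses 140 of 155 (slack = 15); butter uses 55 of 55 (binding); labor uses 145 of 145 (binding).
Since flour is not tight, its dual is 0.
From A_Bᵀ y = c: 1·y_butter + 1·y_labor = 10; 1·y_butter + 4·y_labor = 34.
Solving: y_butter = 2, y_labor = 8.
focaccia enters the basis when its profit ≥ yᵀa₃ = 2·4 + 8·2 = 24.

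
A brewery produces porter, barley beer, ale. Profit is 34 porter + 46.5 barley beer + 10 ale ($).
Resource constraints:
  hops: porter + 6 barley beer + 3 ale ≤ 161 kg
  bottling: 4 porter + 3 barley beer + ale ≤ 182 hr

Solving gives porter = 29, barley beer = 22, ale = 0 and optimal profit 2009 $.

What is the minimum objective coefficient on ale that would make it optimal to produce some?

Check each constraint at x*: hops 161/161 (tight); bottling 182/182 (tight).
The binding rows give the dual system: 1·y_hops + 4·y_bottling = 34 and 6·y_hops + 3·y_bottling = 46.5.
Solving: y_hops = 4, y_bottling = 7.5.
ale enters the basis when its profit ≥ yᵀa₃ = 4·3 + 7.5·1 = 19.5.

19.5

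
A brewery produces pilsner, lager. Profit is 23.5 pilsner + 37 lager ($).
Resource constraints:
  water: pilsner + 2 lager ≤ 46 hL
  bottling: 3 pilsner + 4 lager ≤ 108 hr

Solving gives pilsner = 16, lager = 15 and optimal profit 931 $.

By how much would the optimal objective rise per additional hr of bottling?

5

Both water and bottling are binding at x*.
The binding rows give the dual system: 1·y_water + 3·y_bottling = 23.5 and 2·y_water + 4·y_bottling = 37.
Solving: y_water = 8.5, y_bottling = 5.
Shadow price of bottling = 5.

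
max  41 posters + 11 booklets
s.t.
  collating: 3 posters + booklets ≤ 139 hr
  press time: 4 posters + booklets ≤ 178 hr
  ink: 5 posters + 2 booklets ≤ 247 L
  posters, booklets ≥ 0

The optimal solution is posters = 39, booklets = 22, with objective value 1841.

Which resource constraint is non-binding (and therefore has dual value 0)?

ink

collating: 139/139 (binding)
press time: 178/178 (binding)
ink: 239/247 (slack 8)
By complementary slackness, a constraint with positive slack has shadow price 0 → ink.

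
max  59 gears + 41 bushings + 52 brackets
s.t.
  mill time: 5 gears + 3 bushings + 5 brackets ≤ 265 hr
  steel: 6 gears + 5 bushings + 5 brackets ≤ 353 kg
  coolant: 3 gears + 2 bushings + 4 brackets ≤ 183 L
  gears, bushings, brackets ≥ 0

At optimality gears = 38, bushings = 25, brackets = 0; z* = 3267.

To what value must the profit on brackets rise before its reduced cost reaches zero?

55

At the optimum: mill time uses 265 of 265 (binding); steel uses 353 of 353 (binding); coolant uses 164 of 183 (slack = 19).
Slack constraints have shadow price 0 (complementary slackness).
From A_Bᵀ y = c: 5·y_mill time + 6·y_steel = 59; 3·y_mill time + 5·y_steel = 41.
Solving: y_mill time = 7, y_steel = 4.
brackets enters the basis when its profit ≥ yᵀa₃ = 7·5 + 4·5 = 55.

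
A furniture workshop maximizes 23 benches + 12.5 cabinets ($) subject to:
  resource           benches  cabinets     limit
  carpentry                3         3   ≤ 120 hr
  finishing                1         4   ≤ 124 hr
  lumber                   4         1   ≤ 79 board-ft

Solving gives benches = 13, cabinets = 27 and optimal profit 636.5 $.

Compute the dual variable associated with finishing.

0

Check each constraint at x*: carpentry 120/120 (tight); finishing 121/124 (slack 3); lumber 79/79 (tight).
By complementary slackness, y = 0 for the non-binding constraint.
The binding rows give the dual system: 3·y_carpentry + 4·y_lumber = 23 and 3·y_carpentry + 1·y_lumber = 12.5.
This yields shadow prices y_carpentry = 3, y_lumber = 3.5.
Shadow price of finishing = 0.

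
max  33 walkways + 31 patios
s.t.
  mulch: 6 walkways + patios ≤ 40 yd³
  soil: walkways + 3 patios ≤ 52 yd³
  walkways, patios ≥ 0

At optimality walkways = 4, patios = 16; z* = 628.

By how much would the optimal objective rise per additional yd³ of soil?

Check each constraint at x*: mulch 40/40 (tight); soil 52/52 (tight).
From A_Bᵀ y = c: 6·y_mulch + 1·y_soil = 33; 1·y_mulch + 3·y_soil = 31.
Solving: y_mulch = 4, y_soil = 9.
Shadow price of soil = 9.

9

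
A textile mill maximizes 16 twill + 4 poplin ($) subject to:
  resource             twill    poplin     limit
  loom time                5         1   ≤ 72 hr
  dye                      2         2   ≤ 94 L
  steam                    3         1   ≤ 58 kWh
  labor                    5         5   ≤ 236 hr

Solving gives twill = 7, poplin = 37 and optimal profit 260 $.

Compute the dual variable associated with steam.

At the optimum: loom time uses 72 of 72 (binding); dye uses 88 of 94 (slack = 6); steam uses 58 of 58 (binding); labor uses 220 of 236 (slack = 16).
Since dye, labor are not tight, their duals are 0.
From A_Bᵀ y = c: 5·y_loom time + 3·y_steam = 16; 1·y_loom time + 1·y_steam = 4.
This yields shadow prices y_loom time = 2, y_steam = 2.
Shadow price of steam = 2.

2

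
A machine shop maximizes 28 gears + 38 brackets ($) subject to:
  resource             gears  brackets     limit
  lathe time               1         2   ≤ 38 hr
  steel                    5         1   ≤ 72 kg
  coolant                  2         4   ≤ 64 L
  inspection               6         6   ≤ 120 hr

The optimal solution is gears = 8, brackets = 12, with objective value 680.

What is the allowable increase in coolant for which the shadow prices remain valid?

Binding constraints: coolant, inspection. The basis is B = [[2,4],[6,6]] with det -12.
Per unit increase in coolant, x* moves by d = (-0.5, 0.5).
The basis stays optimal until lathe time becomes binding; allowable increase = 12 L.

12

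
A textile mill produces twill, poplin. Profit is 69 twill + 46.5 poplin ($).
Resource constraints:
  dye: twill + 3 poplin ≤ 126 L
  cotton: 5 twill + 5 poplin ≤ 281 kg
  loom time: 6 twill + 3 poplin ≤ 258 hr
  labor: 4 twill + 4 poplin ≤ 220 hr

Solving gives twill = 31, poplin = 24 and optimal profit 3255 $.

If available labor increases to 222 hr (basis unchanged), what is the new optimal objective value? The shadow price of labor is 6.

Δb = 2, so new z* = 3255 + (6)·(2) = 3255 + 12 = 3267.

3267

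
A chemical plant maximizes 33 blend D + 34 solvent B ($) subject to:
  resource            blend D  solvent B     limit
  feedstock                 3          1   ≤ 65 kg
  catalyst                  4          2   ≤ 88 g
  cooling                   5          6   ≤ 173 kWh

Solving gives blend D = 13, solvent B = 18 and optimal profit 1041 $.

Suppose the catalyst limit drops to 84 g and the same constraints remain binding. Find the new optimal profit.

1033

At the optimum: feedstock uses 57 of 65 (slack = 8); catalyst uses 88 of 88 (binding); cooling uses 173 of 173 (binding).
Since feedstock is not tight, its dual is 0.
The binding rows give the dual system: 4·y_catalyst + 5·y_cooling = 33 and 2·y_catalyst + 6·y_cooling = 34.
This yields shadow prices y_catalyst = 2, y_cooling = 5.
Δz = y_catalyst·Δb = 2 × (-4) = -8, so new z* = 1041 − 8 = 1033.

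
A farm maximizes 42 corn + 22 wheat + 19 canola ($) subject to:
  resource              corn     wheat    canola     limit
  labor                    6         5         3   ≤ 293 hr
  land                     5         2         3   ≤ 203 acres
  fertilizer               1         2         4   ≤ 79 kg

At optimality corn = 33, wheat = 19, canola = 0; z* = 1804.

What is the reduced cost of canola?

At the optimum: labor uses 293 of 293 (binding); land uses 203 of 203 (binding); fertilizer uses 71 of 79 (slack = 8).
By complementary slackness, y = 0 for the non-binding constraint.
From A_Bᵀ y = c: 6·y_labor + 5·y_land = 42; 5·y_labor + 2·y_land = 22.
This yields shadow prices y_labor = 2, y_land = 6.
Reduced cost of canola: c₃ − yᵀa₃ = 19 − (2·3 + 6·3) = 19 − 24 = -5.

-5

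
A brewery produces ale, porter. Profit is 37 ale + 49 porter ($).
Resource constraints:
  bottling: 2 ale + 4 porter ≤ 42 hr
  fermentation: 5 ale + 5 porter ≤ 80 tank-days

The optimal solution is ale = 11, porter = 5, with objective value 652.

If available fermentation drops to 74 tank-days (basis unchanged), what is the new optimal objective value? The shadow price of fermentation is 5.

Δb = -6, so new z* = 652 + (5)·(-6) = 652 − 30 = 622.

622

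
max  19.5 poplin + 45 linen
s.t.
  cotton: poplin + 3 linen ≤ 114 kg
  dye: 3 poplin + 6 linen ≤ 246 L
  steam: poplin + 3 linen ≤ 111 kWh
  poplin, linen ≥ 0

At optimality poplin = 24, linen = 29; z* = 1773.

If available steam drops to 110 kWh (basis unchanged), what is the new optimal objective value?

At the optimum: cotton uses 111 of 114 (slack = 3); dye uses 246 of 246 (binding); steam uses 111 of 111 (binding).
By complementary slackness, y = 0 for the non-binding constraint.
The binding rows give the dual system: 3·y_dye + 1·y_steam = 19.5 and 6·y_dye + 3·y_steam = 45.
Solving: y_dye = 4.5, y_steam = 6.
Δz = y_steam·Δb = 6 × (-1) = -6, so new z* = 1773 − 6 = 1767.

1767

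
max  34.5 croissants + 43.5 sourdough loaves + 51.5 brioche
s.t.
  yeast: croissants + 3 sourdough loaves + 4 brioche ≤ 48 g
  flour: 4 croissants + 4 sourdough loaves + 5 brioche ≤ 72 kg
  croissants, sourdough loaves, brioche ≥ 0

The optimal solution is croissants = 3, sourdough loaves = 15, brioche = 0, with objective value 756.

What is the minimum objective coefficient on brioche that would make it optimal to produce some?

Check each constraint at x*: yeast 48/48 (tight); flour 72/72 (tight).
From A_Bᵀ y = c: 1·y_yeast + 4·y_flour = 34.5; 3·y_yeast + 4·y_flour = 43.5.
→ y_yeast = 4.5 and y_flour = 7.5.
brioche enters the basis when its profit ≥ yᵀa₃ = 4.5·4 + 7.5·5 = 55.5.

55.5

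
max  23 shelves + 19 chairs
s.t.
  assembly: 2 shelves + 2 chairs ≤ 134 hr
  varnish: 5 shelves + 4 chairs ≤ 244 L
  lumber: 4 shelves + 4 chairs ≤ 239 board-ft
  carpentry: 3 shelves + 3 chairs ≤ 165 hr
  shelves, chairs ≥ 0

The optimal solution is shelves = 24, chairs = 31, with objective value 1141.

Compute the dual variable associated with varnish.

4

At the optimum: assembly uses 110 of 134 (slack = 24); varnish uses 244 of 244 (binding); lumber uses 220 of 239 (slack = 19); carpentry uses 165 of 165 (binding).
Slack constraints have shadow price 0 (complementary slackness).
The binding rows give the dual system: 5·y_varnish + 3·y_carpentry = 23 and 4·y_varnish + 3·y_carpentry = 19.
This yields shadow prices y_varnish = 4, y_carpentry = 1.
Shadow price of varnish = 4.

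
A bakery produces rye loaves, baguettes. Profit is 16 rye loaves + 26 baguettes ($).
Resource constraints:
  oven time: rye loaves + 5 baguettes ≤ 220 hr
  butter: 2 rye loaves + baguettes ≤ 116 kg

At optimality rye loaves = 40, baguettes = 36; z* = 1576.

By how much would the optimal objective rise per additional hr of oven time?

Check each constraint at x*: oven time 220/220 (tight); butter 116/116 (tight).
Dual feasibility on the basic columns requires 1·y_oven time + 2·y_butter = 16, 5·y_oven time + 1·y_butter = 26.
This yields shadow prices y_oven time = 4, y_butter = 6.
Shadow price of oven time = 4.

4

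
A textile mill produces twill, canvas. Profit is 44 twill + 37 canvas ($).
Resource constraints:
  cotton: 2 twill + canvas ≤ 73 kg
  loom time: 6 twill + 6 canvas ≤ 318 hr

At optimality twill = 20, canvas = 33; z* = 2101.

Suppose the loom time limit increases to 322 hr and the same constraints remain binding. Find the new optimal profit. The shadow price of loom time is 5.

2121

Δb = 4, so new z* = 2101 + (5)·(4) = 2101 + 20 = 2121.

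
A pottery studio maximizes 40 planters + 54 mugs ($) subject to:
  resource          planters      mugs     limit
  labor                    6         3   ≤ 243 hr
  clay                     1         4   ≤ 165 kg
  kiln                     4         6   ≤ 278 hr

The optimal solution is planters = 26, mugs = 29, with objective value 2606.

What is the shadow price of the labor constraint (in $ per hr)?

1

Binding: labor and kiln. Non-binding: clay (23 unused).
By complementary slackness, y = 0 for the non-binding constraint.
From A_Bᵀ y = c: 6·y_labor + 4·y_kiln = 40; 3·y_labor + 6·y_kiln = 54.
Solving: y_labor = 1, y_kiln = 8.5.
Shadow price of labor = 1.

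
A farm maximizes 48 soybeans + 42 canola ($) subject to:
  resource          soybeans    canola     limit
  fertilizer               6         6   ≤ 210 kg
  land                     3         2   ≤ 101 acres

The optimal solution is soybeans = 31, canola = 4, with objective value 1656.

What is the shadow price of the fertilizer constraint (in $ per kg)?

5

Both fertilizer and land are binding at x*.
The binding rows give the dual system: 6·y_fertilizer + 3·y_land = 48 and 6·y_fertilizer + 2·y_land = 42.
Solving: y_fertilizer = 5, y_land = 6.
Shadow price of fertilizer = 5.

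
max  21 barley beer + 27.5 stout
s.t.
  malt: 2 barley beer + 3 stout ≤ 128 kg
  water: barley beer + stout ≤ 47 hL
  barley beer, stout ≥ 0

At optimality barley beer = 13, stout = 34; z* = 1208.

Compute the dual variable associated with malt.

6.5

Check each constraint at x*: malt 128/128 (tight); water 47/47 (tight).
Dual feasibility on the basic columns requires 2·y_malt + 1·y_water = 21, 3·y_malt + 1·y_water = 27.5.
→ y_malt = 6.5 and y_water = 8.
Shadow price of malt = 6.5.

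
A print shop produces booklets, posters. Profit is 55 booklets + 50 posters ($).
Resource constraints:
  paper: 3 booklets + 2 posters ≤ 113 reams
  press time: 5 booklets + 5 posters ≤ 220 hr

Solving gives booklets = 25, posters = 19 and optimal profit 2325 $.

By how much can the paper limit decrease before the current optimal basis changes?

Binding constraints: paper, press time. The basis is B = [[3,2],[5,5]] with det 5.
Per unit decrease in paper, x* moves by d = (-1, 1).
The basis stays optimal until booklets reaches 0; allowable decrease = 25 reams.

25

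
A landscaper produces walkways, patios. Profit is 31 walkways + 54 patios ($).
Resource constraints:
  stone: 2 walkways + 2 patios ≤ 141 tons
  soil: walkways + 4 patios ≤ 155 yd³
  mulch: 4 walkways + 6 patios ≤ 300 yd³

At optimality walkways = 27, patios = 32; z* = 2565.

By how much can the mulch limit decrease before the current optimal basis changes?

Binding constraints: soil, mulch. The basis is B = [[1,4],[4,6]] with det -10.
Per unit decrease in mulch, x* moves by d = (-0.4, 0.1).
The basis stays optimal until walkways reaches 0; allowable decrease = 67.5 yd³.

67.5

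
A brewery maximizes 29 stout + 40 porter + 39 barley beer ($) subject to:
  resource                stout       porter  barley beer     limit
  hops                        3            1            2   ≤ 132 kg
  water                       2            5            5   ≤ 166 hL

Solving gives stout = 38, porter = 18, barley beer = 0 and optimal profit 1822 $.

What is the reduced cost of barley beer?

-6

At the optimum: hops uses 132 of 132 (binding); water uses 166 of 166 (binding).
From A_Bᵀ y = c: 3·y_hops + 2·y_water = 29; 1·y_hops + 5·y_water = 40.
→ y_hops = 5 and y_water = 7.
Reduced cost of barley beer: c₃ − yᵀa₃ = 39 − (5·2 + 7·5) = 39 − 45 = -6.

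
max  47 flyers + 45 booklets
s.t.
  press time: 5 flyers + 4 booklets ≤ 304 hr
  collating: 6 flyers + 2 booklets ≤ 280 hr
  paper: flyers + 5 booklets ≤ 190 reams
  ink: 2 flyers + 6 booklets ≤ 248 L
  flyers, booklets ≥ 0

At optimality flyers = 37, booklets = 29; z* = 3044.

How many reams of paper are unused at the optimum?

8

paper used = 1·37 + 5·29 = 182; slack = 190 − 182 = 8.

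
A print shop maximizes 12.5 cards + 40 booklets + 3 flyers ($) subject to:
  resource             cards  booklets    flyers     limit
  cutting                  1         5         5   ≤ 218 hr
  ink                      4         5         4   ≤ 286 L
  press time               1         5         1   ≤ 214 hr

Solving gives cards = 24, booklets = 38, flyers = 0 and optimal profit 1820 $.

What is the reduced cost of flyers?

-9.5

At the optimum: cutting uses 214 of 218 (slack = 4); ink uses 286 of 286 (binding); press time uses 214 of 214 (binding).
By complementary slackness, y = 0 for the non-binding constraint.
Dual feasibility on the basic columns requires 4·y_ink + 1·y_press time = 12.5, 5·y_ink + 5·y_press time = 40.
Solving: y_ink = 1.5, y_press time = 6.5.
Reduced cost of flyers: c₃ − yᵀa₃ = 3 − (1.5·4 + 6.5·1) = 3 − 12.5 = -9.5.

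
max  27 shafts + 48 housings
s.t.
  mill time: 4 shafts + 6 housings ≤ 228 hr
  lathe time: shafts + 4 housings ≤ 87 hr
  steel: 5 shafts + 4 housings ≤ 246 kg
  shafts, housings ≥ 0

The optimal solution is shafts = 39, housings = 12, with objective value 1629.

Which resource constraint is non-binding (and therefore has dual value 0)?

steel

mill time: 228/228 (binding)
lathe time: 87/87 (binding)
steel: 243/246 (slack 3)
By complementary slackness, a constraint with positive slack has shadow price 0 → steel.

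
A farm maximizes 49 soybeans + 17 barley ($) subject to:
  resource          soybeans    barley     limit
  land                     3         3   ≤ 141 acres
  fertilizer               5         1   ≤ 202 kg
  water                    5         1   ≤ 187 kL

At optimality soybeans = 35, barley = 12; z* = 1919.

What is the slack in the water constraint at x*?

0

water used = 5·35 + 1·12 = 187; slack = 187 − 187 = 0.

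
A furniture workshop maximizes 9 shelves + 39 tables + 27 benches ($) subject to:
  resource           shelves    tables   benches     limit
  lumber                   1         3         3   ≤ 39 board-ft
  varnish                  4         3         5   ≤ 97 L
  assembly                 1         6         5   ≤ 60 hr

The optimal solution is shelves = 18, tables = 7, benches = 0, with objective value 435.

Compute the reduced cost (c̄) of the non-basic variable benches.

Binding: lumber and assembly. Non-binding: varnish (4 unused).
Since varnish is not tight, its dual is 0.
From A_Bᵀ y = c: 1·y_lumber + 1·y_assembly = 9; 3·y_lumber + 6·y_assembly = 39.
→ y_lumber = 5 and y_assembly = 4.
Reduced cost of benches: c₃ − yᵀa₃ = 27 − (5·3 + 4·5) = 27 − 35 = -8.

-8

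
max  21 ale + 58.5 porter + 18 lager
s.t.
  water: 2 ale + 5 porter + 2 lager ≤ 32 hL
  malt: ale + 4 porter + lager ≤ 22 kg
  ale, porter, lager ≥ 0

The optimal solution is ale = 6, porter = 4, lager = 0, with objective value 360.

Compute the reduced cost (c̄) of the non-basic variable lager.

-3

Both water and malt are binding at x*.
From A_Bᵀ y = c: 2·y_water + 1·y_malt = 21; 5·y_water + 4·y_malt = 58.5.
This yields shadow prices y_water = 8.5, y_malt = 4.
Reduced cost of lager: c₃ − yᵀa₃ = 18 − (8.5·2 + 4·1) = 18 − 21 = -3.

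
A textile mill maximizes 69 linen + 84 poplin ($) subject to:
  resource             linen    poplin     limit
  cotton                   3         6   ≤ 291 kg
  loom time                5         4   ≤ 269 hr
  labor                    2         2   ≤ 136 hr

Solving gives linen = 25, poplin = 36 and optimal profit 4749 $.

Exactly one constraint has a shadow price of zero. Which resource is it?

labor

cotton: 291/291 (binding)
loom time: 269/269 (binding)
labor: 122/136 (slack 14)
By complementary slackness, a constraint with positive slack has shadow price 0 → labor.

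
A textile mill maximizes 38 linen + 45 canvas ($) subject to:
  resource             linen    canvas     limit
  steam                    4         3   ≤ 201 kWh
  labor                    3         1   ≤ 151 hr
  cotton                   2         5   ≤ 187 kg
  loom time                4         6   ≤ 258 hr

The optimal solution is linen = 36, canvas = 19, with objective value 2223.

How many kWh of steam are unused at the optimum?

steam used = 4·36 + 3·19 = 201; slack = 201 − 201 = 0.

0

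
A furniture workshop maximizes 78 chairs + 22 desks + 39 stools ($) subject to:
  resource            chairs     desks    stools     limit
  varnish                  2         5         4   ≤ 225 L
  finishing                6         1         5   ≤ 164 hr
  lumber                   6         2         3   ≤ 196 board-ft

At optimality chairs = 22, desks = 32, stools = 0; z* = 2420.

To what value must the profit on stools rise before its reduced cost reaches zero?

47

At the optimum: varnish uses 204 of 225 (slack = 21); finishing uses 164 of 164 (binding); lumber uses 196 of 196 (binding).
Slack constraints have shadow price 0 (complementary slackness).
The binding rows give the dual system: 6·y_finishing + 6·y_lumber = 78 and 1·y_finishing + 2·y_lumber = 22.
This yields shadow prices y_finishing = 4, y_lumber = 9.
stools enters the basis when its profit ≥ yᵀa₃ = 4·5 + 9·3 = 47.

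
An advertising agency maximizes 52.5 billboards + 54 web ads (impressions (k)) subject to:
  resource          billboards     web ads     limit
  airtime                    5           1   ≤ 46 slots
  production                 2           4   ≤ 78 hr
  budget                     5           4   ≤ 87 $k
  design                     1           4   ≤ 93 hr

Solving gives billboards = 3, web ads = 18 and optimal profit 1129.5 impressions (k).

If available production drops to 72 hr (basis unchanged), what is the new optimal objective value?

1099.5

Binding: production and budget. Non-binding: airtime (13 unused), design (18 unused).
Slack constraints have shadow price 0 (complementary slackness).
From A_Bᵀ y = c: 2·y_production + 5·y_budget = 52.5; 4·y_production + 4·y_budget = 54.
→ y_production = 5 and y_budget = 8.5.
Δz = y_production·Δb = 5 × (-6) = -30, so new z* = 1129.5 − 30 = 1099.5.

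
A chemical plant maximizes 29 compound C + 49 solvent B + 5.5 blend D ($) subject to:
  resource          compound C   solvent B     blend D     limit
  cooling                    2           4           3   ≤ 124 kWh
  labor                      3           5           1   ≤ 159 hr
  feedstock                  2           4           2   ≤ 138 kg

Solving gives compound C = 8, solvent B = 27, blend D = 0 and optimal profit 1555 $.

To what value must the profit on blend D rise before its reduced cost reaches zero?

At the optimum: cooling uses 124 of 124 (binding); labor uses 159 of 159 (binding); feedstock uses 124 of 138 (slack = 14).
By complementary slackness, y = 0 for the non-binding constraint.
Dual feasibility on the basic columns requires 2·y_cooling + 3·y_labor = 29, 4·y_cooling + 5·y_labor = 49.
→ y_cooling = 1 and y_labor = 9.
blend D enters the basis when its profit ≥ yᵀa₃ = 1·3 + 9·1 = 12.

12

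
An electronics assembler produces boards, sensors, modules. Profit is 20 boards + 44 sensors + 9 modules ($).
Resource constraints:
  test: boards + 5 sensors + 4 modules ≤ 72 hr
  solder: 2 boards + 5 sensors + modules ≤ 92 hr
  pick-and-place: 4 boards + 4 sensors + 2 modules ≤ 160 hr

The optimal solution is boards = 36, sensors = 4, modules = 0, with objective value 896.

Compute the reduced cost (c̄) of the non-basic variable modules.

-1

At the optimum: test uses 56 of 72 (slack = 16); solder uses 92 of 92 (binding); pick-and-place uses 160 of 160 (binding).
By complementary slackness, y = 0 for the non-binding constraint.
Dual feasibility on the basic columns requires 2·y_solder + 4·y_pick-and-place = 20, 5·y_solder + 4·y_pick-and-place = 44.
Solving: y_solder = 8, y_pick-and-place = 1.
Reduced cost of modules: c₃ − yᵀa₃ = 9 − (8·1 + 1·2) = 9 − 10 = -1.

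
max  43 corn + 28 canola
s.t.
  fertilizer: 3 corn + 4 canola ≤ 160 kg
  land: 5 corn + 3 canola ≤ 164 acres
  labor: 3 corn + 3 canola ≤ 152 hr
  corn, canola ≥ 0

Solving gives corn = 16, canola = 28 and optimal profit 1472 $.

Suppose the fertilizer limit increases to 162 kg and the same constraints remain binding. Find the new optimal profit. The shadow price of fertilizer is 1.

Δb = 2, so new z* = 1472 + (1)·(2) = 1472 + 2 = 1474.

1474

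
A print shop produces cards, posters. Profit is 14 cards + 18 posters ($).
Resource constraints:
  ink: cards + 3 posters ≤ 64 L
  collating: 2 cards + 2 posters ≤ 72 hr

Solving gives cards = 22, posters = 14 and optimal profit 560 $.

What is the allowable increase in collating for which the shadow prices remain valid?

Binding constraints: ink, collating. The basis is B = [[1,3],[2,2]] with det -4.
Per unit increase in collating, x* moves by d = (0.75, -0.25).
The basis stays optimal until posters reaches 0; allowable increase = 56 hr.

56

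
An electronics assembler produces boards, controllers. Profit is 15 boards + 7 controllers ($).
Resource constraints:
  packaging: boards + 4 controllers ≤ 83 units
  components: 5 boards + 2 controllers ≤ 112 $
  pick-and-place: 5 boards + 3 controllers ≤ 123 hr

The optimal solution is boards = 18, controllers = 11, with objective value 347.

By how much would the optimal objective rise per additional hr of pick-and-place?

At the optimum: packaging uses 62 of 83 (slack = 21); components uses 112 of 112 (binding); pick-and-place uses 123 of 123 (binding).
Slack constraints have shadow price 0 (complementary slackness).
The binding rows give the dual system: 5·y_components + 5·y_pick-and-place = 15 and 2·y_components + 3·y_pick-and-place = 7.
This yields shadow prices y_components = 2, y_pick-and-place = 1.
Shadow price of pick-and-place = 1.

1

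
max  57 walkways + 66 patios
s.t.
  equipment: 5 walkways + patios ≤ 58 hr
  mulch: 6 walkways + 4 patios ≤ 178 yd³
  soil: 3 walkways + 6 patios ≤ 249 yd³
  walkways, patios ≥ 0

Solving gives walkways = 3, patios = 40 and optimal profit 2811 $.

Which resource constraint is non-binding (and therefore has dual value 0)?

equipment: 55/58 (slack 3)
mulch: 178/178 (binding)
soil: 249/249 (binding)
By complementary slackness, a constraint with positive slack has shadow price 0 → equipment.

equipment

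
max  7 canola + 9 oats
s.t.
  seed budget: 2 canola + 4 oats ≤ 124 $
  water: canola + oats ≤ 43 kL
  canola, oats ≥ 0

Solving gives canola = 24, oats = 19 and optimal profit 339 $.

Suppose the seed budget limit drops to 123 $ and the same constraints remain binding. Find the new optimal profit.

338

Both seed budget and water are binding at x*.
The binding rows give the dual system: 2·y_seed budget + 1·y_water = 7 and 4·y_seed budget + 1·y_water = 9.
This yields shadow prices y_seed budget = 1, y_water = 5.
Δz = y_seed budget·Δb = 1 × (-1) = -1, so new z* = 339 − 1 = 338.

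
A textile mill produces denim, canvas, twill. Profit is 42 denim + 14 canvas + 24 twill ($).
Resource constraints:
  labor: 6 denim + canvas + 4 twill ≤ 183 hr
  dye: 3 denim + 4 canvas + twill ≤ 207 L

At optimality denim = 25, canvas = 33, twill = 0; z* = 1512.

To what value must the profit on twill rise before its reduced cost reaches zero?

26

Check each constraint at x*: labor 183/183 (tight); dye 207/207 (tight).
From A_Bᵀ y = c: 6·y_labor + 3·y_dye = 42; 1·y_labor + 4·y_dye = 14.
→ y_labor = 6 and y_dye = 2.
twill enters the basis when its profit ≥ yᵀa₃ = 6·4 + 2·1 = 26.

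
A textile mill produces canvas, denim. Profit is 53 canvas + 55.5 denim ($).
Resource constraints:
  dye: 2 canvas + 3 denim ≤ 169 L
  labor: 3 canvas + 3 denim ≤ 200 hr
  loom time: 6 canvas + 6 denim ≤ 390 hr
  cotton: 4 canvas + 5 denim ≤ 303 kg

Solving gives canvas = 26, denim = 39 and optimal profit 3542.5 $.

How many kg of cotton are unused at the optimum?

4

cotton used = 4·26 + 5·39 = 299; slack = 303 − 299 = 4.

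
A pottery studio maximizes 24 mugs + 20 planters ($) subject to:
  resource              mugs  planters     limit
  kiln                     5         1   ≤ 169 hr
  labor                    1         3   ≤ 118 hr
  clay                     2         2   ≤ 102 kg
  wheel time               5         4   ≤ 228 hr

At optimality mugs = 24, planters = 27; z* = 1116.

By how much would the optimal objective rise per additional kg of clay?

2

Binding: clay and wheel time. Non-binding: kiln (22 unused), labor (13 unused).
By complementary slackness, y = 0 for the non-binding constraints.
The binding rows give the dual system: 2·y_clay + 5·y_wheel time = 24 and 2·y_clay + 4·y_wheel time = 20.
→ y_clay = 2 and y_wheel time = 4.
Shadow price of clay = 2.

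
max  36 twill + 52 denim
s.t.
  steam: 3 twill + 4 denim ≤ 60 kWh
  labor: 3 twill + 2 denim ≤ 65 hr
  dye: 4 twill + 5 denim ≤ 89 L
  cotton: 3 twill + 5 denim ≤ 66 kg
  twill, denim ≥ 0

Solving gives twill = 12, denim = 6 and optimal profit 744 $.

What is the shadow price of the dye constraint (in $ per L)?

0

Binding: steam and cotton. Non-binding: labor (17 unused), dye (11 unused).
Since labor, dye are not tight, their duals are 0.
Dual feasibility on the basic columns requires 3·y_steam + 3·y_cotton = 36, 4·y_steam + 5·y_cotton = 52.
This yields shadow prices y_steam = 8, y_cotton = 4.
Shadow price of dye = 0.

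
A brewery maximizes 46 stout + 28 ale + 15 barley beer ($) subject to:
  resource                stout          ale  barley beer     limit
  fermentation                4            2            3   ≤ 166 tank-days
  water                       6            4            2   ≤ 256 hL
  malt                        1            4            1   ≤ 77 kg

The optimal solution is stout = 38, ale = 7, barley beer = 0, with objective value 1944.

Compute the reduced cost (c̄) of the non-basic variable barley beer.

-7

Binding: fermentation and water. Non-binding: malt (11 unused).
Since malt is not tight, its dual is 0.
From A_Bᵀ y = c: 4·y_fermentation + 6·y_water = 46; 2·y_fermentation + 4·y_water = 28.
This yields shadow prices y_fermentation = 4, y_water = 5.
Reduced cost of barley beer: c₃ − yᵀa₃ = 15 − (4·3 + 5·2) = 15 − 22 = -7.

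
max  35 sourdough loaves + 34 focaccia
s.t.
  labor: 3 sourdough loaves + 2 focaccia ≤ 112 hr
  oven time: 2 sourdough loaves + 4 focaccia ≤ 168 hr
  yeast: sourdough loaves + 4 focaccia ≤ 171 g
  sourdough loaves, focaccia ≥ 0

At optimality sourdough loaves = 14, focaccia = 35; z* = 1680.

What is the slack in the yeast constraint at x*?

yeast used = 1·14 + 4·35 = 154; slack = 171 − 154 = 17.

17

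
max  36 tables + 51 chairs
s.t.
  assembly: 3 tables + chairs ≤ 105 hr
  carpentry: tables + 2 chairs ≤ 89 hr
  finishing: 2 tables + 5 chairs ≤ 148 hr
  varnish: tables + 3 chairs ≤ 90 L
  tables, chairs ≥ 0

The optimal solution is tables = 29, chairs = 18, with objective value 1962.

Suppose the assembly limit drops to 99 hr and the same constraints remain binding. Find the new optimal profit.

1926

Check each constraint at x*: assembly 105/105 (tight); carpentry 65/89 (slack 24); finishing 148/148 (tight); varnish 83/90 (slack 7).
Slack constraints have shadow price 0 (complementary slackness).
Dual feasibility on the basic columns requires 3·y_assembly + 2·y_finishing = 36, 1·y_assembly + 5·y_finishing = 51.
This yields shadow prices y_assembly = 6, y_finishing = 9.
Δz = y_assembly·Δb = 6 × (-6) = -36, so new z* = 1962 − 36 = 1926.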